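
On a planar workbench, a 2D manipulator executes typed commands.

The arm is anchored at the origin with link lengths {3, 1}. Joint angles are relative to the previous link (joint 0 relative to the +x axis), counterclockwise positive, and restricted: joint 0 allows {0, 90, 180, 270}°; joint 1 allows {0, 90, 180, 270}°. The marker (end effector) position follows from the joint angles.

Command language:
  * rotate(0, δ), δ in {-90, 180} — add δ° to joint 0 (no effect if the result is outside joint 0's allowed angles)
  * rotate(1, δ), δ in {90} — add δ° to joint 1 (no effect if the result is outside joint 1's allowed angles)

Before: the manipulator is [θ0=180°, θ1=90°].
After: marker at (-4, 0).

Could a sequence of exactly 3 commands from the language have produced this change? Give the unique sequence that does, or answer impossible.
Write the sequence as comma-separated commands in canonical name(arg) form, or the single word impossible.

t0: [θ0=180°, θ1=90°]
[1] after rotate(1, 90): [θ0=180°, θ1=180°]
[2] after rotate(1, 90): [θ0=180°, θ1=270°]
[3] after rotate(1, 90): [θ0=180°, θ1=0°]
no rival 3-sequence matches.

rotate(1, 90), rotate(1, 90), rotate(1, 90)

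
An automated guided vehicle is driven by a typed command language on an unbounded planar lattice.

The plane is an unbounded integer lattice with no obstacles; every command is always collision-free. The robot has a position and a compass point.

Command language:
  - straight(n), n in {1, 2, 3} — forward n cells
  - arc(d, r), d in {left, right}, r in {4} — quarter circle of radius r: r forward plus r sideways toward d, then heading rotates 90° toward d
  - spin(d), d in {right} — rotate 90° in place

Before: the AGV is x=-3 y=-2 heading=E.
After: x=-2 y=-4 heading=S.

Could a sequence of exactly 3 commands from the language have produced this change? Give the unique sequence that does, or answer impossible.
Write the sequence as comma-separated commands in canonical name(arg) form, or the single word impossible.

straight(1), spin(right), straight(2)

key: running straight(2) before straight(1) would end elsewhere — order is forced
t0: x=-3 y=-2 heading=E
step 1 (straight(1)): x=-2 y=-2 heading=E
step 2 (spin(right)): x=-2 y=-2 heading=S
step 3 (straight(2)): x=-2 y=-4 heading=S
no rival 3-sequence matches.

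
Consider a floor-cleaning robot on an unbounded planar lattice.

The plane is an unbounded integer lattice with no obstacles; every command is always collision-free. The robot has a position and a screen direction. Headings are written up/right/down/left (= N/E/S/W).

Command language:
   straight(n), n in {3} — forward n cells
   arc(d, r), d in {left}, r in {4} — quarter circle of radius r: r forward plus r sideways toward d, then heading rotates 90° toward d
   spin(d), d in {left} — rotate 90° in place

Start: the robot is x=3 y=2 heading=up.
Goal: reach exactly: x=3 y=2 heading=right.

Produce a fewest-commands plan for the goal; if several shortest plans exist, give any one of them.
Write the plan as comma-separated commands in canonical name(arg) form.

spin(left), spin(left), spin(left)

begin: x=3 y=2 heading=up
[1] after spin(left): x=3 y=2 heading=left
[2] after spin(left): x=3 y=2 heading=down
[3] after spin(left): x=3 y=2 heading=right
nothing shorter than 3 reaches the goal.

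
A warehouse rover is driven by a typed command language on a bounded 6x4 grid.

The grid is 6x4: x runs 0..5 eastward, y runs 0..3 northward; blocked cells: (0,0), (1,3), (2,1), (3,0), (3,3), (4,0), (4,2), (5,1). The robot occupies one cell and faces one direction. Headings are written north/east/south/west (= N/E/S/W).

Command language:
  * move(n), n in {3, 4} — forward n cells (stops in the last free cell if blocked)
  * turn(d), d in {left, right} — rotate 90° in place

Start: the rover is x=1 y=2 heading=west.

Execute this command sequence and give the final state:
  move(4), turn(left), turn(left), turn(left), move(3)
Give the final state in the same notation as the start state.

x=0 y=3 heading=north

t0: x=1 y=2 heading=west
[1] after move(4): x=0 y=2 heading=west
[2] after turn(left): x=0 y=2 heading=south
[3] after turn(left): x=0 y=2 heading=east
[4] after turn(left): x=0 y=2 heading=north
[5] after move(3): x=0 y=3 heading=north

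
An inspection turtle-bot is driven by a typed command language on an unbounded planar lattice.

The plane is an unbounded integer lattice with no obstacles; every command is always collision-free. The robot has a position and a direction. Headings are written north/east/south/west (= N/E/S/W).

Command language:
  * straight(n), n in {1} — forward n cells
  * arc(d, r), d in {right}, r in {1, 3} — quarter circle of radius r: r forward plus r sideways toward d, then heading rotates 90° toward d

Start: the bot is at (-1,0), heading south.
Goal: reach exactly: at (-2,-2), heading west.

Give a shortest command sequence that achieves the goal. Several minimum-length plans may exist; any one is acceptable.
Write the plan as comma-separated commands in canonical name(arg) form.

from: at (-1,0), heading south
[1] after straight(1): at (-1,-1), heading south
[2] after arc(right, 1): at (-2,-2), heading west
shorter routes all fall short; 2 is best.

straight(1), arc(right, 1)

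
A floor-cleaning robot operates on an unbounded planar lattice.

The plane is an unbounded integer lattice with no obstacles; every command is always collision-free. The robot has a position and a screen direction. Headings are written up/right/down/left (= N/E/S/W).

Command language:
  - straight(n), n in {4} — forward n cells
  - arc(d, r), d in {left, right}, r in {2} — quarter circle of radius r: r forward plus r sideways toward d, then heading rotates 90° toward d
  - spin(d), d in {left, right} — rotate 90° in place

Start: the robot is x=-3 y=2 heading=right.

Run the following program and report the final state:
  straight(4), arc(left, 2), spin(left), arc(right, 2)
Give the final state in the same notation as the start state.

t0: x=-3 y=2 heading=right
1. straight(4) → x=1 y=2 heading=right
2. arc(left, 2) → x=3 y=4 heading=up
3. spin(left) → x=3 y=4 heading=left
4. arc(right, 2) → x=1 y=6 heading=up

x=1 y=6 heading=up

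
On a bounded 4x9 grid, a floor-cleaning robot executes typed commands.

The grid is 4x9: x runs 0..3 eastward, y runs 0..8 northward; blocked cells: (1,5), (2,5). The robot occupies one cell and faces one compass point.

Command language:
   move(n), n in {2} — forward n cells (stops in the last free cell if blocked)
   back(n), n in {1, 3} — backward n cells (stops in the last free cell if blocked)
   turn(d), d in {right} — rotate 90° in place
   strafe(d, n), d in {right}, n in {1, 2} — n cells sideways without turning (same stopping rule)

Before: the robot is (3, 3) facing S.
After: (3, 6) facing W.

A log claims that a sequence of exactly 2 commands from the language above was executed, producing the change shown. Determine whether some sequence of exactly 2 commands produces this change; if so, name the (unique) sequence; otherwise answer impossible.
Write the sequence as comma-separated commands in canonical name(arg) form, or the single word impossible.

back(3), turn(right)

key: running turn(right) before back(3) would end elsewhere — order is forced
begin: (3, 3) facing S
[1] after back(3): (3, 6) facing S
[2] after turn(right): (3, 6) facing W
no other 2-command option fits: unique.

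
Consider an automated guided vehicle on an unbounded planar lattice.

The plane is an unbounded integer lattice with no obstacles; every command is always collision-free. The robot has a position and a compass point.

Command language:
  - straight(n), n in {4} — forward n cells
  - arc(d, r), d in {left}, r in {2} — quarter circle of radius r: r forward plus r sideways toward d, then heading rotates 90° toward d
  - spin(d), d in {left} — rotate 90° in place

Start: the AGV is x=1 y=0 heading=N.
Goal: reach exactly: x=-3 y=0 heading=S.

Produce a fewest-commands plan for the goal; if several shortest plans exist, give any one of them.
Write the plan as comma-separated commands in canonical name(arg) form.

from: x=1 y=0 heading=N
[1] after arc(left, 2): x=-1 y=2 heading=W
[2] after arc(left, 2): x=-3 y=0 heading=S
no 1-step plan works, so 2 is optimal.

arc(left, 2), arc(left, 2)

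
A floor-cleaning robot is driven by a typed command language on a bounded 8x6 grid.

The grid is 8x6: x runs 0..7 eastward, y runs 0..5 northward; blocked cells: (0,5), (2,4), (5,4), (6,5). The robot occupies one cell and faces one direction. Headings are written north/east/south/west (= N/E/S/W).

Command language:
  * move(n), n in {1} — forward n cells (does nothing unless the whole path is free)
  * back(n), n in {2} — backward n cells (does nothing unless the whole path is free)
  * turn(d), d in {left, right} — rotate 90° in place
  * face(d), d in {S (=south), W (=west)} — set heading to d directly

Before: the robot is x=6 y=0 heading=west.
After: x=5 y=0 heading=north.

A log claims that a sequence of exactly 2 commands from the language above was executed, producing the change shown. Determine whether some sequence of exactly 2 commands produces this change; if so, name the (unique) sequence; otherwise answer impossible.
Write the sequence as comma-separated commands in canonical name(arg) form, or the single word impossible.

move(1), turn(right)

key: cell and facing (now N) both changed — the 2 commands mix motion and turning
t0: x=6 y=0 heading=west
t=1 move(1) ⇒ x=5 y=0 heading=west
t=2 turn(right) ⇒ x=5 y=0 heading=north
no rival 2-sequence matches.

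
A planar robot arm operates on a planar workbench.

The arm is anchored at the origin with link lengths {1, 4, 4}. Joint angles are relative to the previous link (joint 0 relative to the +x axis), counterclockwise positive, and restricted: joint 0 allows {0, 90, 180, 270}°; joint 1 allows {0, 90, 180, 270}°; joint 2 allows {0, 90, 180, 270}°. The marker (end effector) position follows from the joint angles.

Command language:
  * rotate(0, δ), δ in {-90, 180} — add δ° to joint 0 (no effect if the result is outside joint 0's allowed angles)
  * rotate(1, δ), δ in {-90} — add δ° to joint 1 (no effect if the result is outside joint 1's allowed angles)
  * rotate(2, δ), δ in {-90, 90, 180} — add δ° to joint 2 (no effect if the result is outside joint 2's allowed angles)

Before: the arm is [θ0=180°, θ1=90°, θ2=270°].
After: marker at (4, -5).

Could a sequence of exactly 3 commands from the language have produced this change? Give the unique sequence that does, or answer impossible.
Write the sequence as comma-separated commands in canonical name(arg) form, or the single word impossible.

rotate(0, -90), rotate(0, -90), rotate(0, -90)

from: [θ0=180°, θ1=90°, θ2=270°]
1. rotate(0, -90) → [θ0=90°, θ1=90°, θ2=270°]
2. rotate(0, -90) → [θ0=0°, θ1=90°, θ2=270°]
3. rotate(0, -90) → [θ0=270°, θ1=90°, θ2=270°]
no other 3-command option fits: unique.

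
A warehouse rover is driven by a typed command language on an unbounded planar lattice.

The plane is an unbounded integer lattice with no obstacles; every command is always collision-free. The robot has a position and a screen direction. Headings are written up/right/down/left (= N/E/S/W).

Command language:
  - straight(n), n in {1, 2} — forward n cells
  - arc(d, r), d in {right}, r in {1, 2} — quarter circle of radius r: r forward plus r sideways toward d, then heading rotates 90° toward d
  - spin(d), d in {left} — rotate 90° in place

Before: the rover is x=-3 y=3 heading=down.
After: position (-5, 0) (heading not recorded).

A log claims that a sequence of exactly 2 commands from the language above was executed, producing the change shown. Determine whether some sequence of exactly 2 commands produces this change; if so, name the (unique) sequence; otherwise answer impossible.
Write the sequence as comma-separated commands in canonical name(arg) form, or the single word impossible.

key: order matters: swapping straight(1) and arc(right, 2) lands elsewhere
begin: x=-3 y=3 heading=down
t=1 straight(1) ⇒ x=-3 y=2 heading=down
t=2 arc(right, 2) ⇒ x=-5 y=0 heading=left
no other 2-command option fits: unique.

straight(1), arc(right, 2)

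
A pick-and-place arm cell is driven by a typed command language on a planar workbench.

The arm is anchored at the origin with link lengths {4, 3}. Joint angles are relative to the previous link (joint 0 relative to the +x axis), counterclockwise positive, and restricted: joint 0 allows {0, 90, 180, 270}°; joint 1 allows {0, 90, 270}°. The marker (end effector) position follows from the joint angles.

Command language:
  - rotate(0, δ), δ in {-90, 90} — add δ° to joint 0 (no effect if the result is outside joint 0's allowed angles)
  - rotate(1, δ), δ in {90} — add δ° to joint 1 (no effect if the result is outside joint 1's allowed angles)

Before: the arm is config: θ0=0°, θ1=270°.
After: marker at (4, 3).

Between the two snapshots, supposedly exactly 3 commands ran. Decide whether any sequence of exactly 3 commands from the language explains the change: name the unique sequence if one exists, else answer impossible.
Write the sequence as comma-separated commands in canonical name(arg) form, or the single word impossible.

rotate(1, 90), rotate(1, 90), rotate(1, 90)

from: config: θ0=0°, θ1=270°
t=1 rotate(1, 90) ⇒ config: θ0=0°, θ1=0°
t=2 rotate(1, 90) ⇒ config: θ0=0°, θ1=90°
t=3 rotate(1, 90) ⇒ config: θ0=0°, θ1=90°
no rival 3-sequence matches.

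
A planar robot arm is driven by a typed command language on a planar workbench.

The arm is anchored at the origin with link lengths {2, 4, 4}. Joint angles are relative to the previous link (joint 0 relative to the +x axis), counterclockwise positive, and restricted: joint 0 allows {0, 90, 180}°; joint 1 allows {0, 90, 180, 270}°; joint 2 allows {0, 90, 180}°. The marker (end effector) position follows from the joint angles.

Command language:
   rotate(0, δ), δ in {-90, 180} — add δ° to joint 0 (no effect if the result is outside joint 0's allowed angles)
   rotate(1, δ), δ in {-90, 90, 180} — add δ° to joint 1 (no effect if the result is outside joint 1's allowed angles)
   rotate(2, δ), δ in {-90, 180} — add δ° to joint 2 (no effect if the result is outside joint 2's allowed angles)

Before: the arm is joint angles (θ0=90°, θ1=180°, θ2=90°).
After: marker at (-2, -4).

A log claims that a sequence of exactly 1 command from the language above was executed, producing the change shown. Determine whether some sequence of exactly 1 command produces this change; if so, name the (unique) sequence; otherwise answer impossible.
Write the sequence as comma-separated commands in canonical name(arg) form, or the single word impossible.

initial: joint angles (θ0=90°, θ1=180°, θ2=90°)
[1] after rotate(0, -90): joint angles (θ0=0°, θ1=180°, θ2=90°)
uniquely the one of 7 1-step routes that fits.

rotate(0, -90)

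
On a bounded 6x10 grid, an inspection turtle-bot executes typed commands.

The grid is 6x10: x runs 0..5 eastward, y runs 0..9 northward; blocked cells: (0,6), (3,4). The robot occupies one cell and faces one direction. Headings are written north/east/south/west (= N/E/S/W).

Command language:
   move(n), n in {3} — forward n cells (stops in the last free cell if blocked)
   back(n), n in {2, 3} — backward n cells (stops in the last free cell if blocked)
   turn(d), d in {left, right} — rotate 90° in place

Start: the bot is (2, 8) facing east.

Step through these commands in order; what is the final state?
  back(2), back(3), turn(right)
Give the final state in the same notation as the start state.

(0, 8) facing south

from: (2, 8) facing east
1. back(2) → (0, 8) facing east
2. back(3) → (0, 8) facing east
3. turn(right) → (0, 8) facing south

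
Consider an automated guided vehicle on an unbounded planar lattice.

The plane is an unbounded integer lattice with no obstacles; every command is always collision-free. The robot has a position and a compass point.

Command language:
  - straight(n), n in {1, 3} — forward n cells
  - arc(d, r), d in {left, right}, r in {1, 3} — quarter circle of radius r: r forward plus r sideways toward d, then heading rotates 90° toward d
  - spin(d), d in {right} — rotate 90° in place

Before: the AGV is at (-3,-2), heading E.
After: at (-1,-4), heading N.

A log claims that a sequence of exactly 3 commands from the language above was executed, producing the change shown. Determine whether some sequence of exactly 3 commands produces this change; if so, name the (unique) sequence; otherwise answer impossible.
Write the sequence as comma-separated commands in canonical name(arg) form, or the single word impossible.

arc(right, 3), spin(right), arc(right, 1)

key: position moved to (-1,-4) AND the heading swung to N — translation plus rotation needed
t0: at (-3,-2), heading E
t=1 arc(right, 3) ⇒ at (0,-5), heading S
t=2 spin(right) ⇒ at (0,-5), heading W
t=3 arc(right, 1) ⇒ at (-1,-4), heading N
uniquely the one of 343 3-step routes that fits.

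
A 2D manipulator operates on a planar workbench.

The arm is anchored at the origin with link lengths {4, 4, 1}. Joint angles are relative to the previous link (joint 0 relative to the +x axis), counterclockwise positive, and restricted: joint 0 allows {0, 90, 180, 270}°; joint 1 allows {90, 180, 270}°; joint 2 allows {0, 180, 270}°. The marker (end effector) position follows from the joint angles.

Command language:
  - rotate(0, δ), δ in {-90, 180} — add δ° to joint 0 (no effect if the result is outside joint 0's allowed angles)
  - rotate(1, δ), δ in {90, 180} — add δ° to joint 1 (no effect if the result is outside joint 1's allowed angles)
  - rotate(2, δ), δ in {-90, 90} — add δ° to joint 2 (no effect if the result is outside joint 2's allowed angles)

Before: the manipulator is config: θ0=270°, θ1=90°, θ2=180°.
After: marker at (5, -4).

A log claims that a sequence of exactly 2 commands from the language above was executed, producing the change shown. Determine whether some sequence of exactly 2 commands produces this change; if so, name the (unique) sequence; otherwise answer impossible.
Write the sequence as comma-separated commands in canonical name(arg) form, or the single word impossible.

from: config: θ0=270°, θ1=90°, θ2=180°
[1] after rotate(2, 90): config: θ0=270°, θ1=90°, θ2=270°
[2] after rotate(2, 90): config: θ0=270°, θ1=90°, θ2=0°
uniquely the one of 36 2-step routes that fits.

rotate(2, 90), rotate(2, 90)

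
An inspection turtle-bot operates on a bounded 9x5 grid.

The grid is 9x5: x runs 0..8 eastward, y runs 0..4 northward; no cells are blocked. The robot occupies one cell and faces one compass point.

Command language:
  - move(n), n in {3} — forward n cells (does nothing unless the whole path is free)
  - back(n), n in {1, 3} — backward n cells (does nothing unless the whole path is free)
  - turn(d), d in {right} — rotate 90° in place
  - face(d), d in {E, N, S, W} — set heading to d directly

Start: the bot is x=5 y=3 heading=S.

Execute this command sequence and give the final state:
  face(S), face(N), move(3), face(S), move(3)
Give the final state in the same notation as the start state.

begin: x=5 y=3 heading=S
step 1 (face(S)): x=5 y=3 heading=S
step 2 (face(N)): x=5 y=3 heading=N
step 3 (move(3)): x=5 y=3 heading=N
step 4 (face(S)): x=5 y=3 heading=S
step 5 (move(3)): x=5 y=0 heading=S

x=5 y=0 heading=S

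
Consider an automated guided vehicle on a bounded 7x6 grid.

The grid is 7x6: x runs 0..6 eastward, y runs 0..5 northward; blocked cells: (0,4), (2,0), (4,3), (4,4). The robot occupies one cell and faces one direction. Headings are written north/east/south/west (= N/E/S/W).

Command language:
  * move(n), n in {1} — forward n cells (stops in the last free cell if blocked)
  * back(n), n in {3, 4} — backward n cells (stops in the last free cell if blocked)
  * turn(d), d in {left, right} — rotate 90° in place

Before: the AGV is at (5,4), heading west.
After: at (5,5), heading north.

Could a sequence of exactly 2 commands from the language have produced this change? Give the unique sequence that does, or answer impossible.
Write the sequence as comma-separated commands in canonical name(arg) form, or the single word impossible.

turn(right), move(1)

key: running move(1) before turn(right) would end elsewhere — order is forced
begin: at (5,4), heading west
1. turn(right) → at (5,4), heading north
2. move(1) → at (5,5), heading north
uniquely the one of 25 2-step routes that fits.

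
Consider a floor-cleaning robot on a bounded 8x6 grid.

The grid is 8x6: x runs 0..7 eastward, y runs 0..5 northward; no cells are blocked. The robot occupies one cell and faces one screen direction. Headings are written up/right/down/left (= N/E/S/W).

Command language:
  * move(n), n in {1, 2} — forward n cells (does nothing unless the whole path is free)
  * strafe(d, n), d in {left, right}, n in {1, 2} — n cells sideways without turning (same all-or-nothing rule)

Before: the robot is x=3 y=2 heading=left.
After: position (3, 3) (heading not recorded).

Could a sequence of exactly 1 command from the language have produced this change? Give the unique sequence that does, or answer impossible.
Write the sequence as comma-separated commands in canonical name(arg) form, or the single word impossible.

t0: x=3 y=2 heading=left
step 1 (strafe(right, 1)): x=3 y=3 heading=left
no rival 1-sequence matches.

strafe(right, 1)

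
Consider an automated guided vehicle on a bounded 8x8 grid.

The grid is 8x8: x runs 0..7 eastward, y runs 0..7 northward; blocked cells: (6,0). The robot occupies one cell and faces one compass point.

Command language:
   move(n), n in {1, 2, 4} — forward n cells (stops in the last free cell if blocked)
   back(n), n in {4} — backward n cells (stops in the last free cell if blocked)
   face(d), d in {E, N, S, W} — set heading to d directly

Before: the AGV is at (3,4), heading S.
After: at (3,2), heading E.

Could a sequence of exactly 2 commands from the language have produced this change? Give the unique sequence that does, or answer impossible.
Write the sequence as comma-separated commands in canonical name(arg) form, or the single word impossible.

move(2), face(E)

key: position moved to (3,2) AND the heading swung to E — translation plus rotation needed
initial: at (3,4), heading S
1. move(2) → at (3,2), heading S
2. face(E) → at (3,2), heading E
uniquely the one of 64 2-step routes that fits.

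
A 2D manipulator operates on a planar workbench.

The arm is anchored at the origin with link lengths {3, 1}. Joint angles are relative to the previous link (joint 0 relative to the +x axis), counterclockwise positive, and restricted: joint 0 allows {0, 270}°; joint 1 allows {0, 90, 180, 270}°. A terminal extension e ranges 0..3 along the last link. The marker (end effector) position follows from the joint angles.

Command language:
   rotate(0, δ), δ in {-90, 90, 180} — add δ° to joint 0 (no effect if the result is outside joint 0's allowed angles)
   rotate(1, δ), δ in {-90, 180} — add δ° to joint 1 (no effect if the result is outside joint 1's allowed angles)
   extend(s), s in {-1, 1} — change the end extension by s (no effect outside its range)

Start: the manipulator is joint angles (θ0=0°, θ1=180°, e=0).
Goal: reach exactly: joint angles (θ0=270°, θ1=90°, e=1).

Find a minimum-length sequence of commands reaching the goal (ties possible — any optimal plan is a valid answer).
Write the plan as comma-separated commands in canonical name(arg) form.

rotate(0, -90), rotate(1, -90), extend(1)

initial: joint angles (θ0=0°, θ1=180°, e=0)
1. rotate(0, -90) → joint angles (θ0=270°, θ1=180°, e=0)
2. rotate(1, -90) → joint angles (θ0=270°, θ1=90°, e=0)
3. extend(1) → joint angles (θ0=270°, θ1=90°, e=1)
minimal: 3 command(s), checked below 3.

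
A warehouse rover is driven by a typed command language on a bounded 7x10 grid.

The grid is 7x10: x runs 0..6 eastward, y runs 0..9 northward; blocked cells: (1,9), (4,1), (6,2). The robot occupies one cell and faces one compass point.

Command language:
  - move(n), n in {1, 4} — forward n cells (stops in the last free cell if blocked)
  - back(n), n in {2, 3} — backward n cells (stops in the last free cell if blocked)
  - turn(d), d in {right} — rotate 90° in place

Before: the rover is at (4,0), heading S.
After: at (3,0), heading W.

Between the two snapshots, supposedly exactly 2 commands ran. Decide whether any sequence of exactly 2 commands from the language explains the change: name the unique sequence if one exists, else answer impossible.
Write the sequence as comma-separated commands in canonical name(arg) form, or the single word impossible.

turn(right), move(1)

key: cell and facing (now W) both changed — the 2 commands mix motion and turning
initial: at (4,0), heading S
step 1 (turn(right)): at (4,0), heading W
step 2 (move(1)): at (3,0), heading W
no rival 2-sequence matches.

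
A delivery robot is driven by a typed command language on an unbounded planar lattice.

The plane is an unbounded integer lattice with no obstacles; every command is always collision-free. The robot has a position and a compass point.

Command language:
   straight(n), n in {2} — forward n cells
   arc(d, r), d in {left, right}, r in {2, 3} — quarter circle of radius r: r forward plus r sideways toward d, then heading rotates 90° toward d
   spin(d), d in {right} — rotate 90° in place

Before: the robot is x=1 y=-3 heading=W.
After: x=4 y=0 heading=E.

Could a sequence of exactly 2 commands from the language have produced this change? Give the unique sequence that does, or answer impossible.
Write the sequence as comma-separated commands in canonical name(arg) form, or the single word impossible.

spin(right), arc(right, 3)

key: position moved to (4,0) AND the heading swung to E — translation plus rotation needed
start: x=1 y=-3 heading=W
t=1 spin(right) ⇒ x=1 y=-3 heading=N
t=2 arc(right, 3) ⇒ x=4 y=0 heading=E
all 36 alternatives checked — unique.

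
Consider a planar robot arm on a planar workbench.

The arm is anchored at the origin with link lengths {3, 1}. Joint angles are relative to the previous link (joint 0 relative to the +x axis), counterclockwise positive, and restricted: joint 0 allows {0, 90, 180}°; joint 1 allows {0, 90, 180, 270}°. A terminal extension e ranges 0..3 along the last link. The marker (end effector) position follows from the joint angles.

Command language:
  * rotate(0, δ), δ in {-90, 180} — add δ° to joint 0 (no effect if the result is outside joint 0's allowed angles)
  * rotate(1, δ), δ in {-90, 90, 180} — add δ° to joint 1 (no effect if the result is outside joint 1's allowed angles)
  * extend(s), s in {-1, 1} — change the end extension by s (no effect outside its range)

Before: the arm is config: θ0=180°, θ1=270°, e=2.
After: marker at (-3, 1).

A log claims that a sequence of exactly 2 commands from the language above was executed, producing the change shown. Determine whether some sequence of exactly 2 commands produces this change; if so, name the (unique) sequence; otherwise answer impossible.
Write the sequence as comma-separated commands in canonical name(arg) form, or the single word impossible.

t0: config: θ0=180°, θ1=270°, e=2
step 1 (extend(-1)): config: θ0=180°, θ1=270°, e=1
step 2 (extend(-1)): config: θ0=180°, θ1=270°, e=0
no other 2-command option fits: unique.

extend(-1), extend(-1)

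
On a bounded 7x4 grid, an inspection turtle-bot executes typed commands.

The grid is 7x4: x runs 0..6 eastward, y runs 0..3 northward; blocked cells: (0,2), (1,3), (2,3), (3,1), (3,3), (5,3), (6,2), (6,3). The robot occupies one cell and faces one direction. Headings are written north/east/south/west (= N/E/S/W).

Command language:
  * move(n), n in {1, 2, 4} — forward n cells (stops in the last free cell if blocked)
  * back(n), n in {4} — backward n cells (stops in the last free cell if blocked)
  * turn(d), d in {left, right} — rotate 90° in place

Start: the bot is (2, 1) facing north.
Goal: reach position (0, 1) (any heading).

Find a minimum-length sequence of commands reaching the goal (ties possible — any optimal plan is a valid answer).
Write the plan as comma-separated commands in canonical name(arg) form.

t0: (2, 1) facing north
step 1 (turn(left)): (2, 1) facing west
step 2 (move(4)): (0, 1) facing west
minimal: 2 command(s), checked below 2.

turn(left), move(4)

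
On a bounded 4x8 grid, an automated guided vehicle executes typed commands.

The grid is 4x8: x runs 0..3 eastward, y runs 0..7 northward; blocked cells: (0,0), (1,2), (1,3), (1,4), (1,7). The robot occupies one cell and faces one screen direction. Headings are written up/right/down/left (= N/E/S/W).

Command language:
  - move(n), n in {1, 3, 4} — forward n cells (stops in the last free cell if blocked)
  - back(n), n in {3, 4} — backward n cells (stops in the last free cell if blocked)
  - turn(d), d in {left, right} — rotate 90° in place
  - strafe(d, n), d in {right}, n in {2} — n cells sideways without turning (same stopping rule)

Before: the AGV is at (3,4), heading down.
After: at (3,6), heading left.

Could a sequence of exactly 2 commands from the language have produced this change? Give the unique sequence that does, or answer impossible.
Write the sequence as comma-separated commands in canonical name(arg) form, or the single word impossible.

turn(right), strafe(right, 2)

key: running strafe(right, 2) before turn(right) would end elsewhere — order is forced
t0: at (3,4), heading down
step 1 (turn(right)): at (3,4), heading left
step 2 (strafe(right, 2)): at (3,6), heading left
all 64 alternatives checked — unique.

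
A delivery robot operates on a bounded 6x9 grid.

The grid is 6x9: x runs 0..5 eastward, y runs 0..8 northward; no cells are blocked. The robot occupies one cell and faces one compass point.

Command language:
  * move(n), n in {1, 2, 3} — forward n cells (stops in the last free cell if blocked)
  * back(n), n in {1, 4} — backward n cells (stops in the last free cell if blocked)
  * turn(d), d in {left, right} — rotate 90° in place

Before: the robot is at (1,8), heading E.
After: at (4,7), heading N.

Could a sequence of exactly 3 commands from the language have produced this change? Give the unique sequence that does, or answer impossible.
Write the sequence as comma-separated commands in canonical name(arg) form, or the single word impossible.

key: order matters: swapping move(3) and back(1) lands elsewhere
initial: at (1,8), heading E
[1] after move(3): at (4,8), heading E
[2] after turn(left): at (4,8), heading N
[3] after back(1): at (4,7), heading N
no rival 3-sequence matches.

move(3), turn(left), back(1)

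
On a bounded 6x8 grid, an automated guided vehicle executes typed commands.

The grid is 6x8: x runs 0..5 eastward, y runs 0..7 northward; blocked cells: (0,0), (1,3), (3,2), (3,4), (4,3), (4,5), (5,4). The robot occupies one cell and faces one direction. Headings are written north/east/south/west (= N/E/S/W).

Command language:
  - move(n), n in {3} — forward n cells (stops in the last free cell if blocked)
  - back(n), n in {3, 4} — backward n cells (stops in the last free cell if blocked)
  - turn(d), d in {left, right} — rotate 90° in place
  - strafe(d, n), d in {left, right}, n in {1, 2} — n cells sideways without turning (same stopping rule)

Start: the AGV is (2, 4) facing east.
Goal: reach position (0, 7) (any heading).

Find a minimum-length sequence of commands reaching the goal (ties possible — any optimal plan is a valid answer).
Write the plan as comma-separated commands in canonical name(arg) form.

back(3), strafe(left, 1), strafe(left, 2)

begin: (2, 4) facing east
1. back(3) → (0, 4) facing east
2. strafe(left, 1) → (0, 5) facing east
3. strafe(left, 2) → (0, 7) facing east
minimal: 3 command(s), checked below 3.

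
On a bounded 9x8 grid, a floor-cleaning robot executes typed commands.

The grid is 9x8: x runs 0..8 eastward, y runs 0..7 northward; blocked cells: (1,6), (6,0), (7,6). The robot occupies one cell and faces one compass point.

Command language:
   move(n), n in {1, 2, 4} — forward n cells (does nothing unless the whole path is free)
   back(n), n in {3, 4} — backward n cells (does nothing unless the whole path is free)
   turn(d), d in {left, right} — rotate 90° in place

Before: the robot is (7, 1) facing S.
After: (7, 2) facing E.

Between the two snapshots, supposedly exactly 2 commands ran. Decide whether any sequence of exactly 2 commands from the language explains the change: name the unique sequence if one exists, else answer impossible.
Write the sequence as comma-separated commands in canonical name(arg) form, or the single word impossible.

no 2-step route produces this change.

impossible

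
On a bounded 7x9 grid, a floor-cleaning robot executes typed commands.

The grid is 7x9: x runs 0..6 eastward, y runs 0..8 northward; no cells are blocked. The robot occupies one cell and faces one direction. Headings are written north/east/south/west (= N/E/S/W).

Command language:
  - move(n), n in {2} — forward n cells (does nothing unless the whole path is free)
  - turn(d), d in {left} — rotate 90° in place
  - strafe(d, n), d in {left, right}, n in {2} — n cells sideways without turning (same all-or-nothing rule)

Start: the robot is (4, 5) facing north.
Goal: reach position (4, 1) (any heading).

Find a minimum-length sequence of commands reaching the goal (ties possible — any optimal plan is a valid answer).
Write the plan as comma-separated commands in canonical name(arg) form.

from: (4, 5) facing north
t=1 turn(left) ⇒ (4, 5) facing west
t=2 strafe(left, 2) ⇒ (4, 3) facing west
t=3 strafe(left, 2) ⇒ (4, 1) facing west
nothing shorter than 3 reaches the goal.

turn(left), strafe(left, 2), strafe(left, 2)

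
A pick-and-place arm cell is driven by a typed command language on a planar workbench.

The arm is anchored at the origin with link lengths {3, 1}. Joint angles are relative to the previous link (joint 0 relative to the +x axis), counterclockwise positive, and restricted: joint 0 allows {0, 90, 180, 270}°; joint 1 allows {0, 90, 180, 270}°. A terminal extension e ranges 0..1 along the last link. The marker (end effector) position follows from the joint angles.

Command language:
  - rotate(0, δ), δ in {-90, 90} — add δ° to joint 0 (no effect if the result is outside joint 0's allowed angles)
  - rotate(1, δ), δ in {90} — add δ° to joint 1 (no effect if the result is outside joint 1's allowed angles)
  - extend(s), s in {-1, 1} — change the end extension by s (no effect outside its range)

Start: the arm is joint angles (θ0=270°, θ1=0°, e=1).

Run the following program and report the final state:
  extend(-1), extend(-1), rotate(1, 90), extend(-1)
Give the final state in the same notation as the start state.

joint angles (θ0=270°, θ1=90°, e=0)

initial: joint angles (θ0=270°, θ1=0°, e=1)
1. extend(-1) → joint angles (θ0=270°, θ1=0°, e=0)
2. extend(-1) → joint angles (θ0=270°, θ1=0°, e=0)
3. rotate(1, 90) → joint angles (θ0=270°, θ1=90°, e=0)
4. extend(-1) → joint angles (θ0=270°, θ1=90°, e=0)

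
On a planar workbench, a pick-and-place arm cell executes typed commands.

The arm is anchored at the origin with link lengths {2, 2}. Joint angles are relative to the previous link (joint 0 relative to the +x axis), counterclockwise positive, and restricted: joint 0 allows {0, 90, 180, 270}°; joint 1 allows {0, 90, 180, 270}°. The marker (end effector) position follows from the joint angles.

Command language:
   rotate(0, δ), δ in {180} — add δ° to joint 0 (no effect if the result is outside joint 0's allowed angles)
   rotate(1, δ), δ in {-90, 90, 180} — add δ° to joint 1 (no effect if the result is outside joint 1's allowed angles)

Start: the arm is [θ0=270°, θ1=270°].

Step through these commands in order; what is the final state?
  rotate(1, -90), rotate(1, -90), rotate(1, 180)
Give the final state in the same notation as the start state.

[θ0=270°, θ1=270°]

begin: [θ0=270°, θ1=270°]
step 1 (rotate(1, -90)): [θ0=270°, θ1=180°]
step 2 (rotate(1, -90)): [θ0=270°, θ1=90°]
step 3 (rotate(1, 180)): [θ0=270°, θ1=270°]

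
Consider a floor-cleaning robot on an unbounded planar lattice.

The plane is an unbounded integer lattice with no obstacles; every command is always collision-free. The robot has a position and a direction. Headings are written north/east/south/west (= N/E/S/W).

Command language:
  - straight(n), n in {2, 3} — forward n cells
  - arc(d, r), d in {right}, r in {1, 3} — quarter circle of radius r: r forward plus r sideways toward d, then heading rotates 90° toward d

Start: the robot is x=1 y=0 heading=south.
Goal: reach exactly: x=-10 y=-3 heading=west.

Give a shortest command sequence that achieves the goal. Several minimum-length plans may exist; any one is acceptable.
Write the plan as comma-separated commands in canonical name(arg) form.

arc(right, 3), straight(2), straight(3), straight(3)

start: x=1 y=0 heading=south
1. arc(right, 3) → x=-2 y=-3 heading=west
2. straight(2) → x=-4 y=-3 heading=west
3. straight(3) → x=-7 y=-3 heading=west
4. straight(3) → x=-10 y=-3 heading=west
shorter routes all fall short; 4 is best.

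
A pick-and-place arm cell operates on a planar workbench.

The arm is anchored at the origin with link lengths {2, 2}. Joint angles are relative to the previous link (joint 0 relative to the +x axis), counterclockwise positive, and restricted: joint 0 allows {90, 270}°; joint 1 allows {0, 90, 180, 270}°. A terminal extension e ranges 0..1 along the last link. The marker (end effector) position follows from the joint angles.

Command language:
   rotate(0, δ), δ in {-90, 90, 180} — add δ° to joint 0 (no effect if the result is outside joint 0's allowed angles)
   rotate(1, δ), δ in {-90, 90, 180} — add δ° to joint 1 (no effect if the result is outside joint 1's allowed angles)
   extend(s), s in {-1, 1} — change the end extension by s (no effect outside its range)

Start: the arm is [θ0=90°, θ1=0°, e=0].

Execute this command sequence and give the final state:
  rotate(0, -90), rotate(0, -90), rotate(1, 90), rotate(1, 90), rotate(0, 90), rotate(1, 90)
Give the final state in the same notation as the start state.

[θ0=90°, θ1=270°, e=0]

from: [θ0=90°, θ1=0°, e=0]
1. rotate(0, -90) → [θ0=90°, θ1=0°, e=0]
2. rotate(0, -90) → [θ0=90°, θ1=0°, e=0]
3. rotate(1, 90) → [θ0=90°, θ1=90°, e=0]
4. rotate(1, 90) → [θ0=90°, θ1=180°, e=0]
5. rotate(0, 90) → [θ0=90°, θ1=180°, e=0]
6. rotate(1, 90) → [θ0=90°, θ1=270°, e=0]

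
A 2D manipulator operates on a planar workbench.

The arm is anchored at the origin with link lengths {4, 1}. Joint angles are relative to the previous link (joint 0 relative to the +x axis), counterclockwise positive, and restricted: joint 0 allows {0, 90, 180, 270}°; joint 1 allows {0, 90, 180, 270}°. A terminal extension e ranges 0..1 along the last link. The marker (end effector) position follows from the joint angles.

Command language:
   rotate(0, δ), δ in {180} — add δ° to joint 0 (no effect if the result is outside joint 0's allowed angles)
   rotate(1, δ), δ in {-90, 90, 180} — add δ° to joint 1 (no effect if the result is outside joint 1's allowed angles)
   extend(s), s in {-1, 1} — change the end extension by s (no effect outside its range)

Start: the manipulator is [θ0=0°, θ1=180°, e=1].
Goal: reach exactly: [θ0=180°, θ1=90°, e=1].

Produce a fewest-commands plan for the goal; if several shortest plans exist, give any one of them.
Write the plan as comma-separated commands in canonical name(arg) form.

t0: [θ0=0°, θ1=180°, e=1]
step 1 (rotate(1, -90)): [θ0=0°, θ1=90°, e=1]
step 2 (rotate(0, 180)): [θ0=180°, θ1=90°, e=1]
shorter routes all fall short; 2 is best.

rotate(1, -90), rotate(0, 180)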